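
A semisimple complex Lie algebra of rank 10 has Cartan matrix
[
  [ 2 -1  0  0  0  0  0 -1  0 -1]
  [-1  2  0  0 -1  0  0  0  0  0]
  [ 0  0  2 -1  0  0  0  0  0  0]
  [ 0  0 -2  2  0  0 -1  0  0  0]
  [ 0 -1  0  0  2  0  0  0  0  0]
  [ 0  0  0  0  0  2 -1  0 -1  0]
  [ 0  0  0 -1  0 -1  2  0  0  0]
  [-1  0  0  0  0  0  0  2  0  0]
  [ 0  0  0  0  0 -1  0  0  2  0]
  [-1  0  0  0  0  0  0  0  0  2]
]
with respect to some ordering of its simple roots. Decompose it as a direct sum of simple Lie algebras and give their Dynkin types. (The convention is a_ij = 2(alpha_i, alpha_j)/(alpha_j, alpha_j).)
The diagram associated to this matrix has two connected components: the simple roots {alpha_3, alpha_4, alpha_6, alpha_7, alpha_9} form a chain of 5 nodes with a double edge at one end; the terminal node there is the unique short simple root (B_5), and {alpha_1, alpha_2, alpha_5, alpha_8, alpha_10} form a chain of 3 nodes with a fork of two nodes at one end (D_5). A semisimple Lie algebra decomposes uniquely as the direct sum of simple ideals, one per connected component of its Dynkin diagram, so g ≅ B_5 ⊕ D_5 (dimension 55 + 45 = 100).

B_5 (so(11)) + D_5 (so(10))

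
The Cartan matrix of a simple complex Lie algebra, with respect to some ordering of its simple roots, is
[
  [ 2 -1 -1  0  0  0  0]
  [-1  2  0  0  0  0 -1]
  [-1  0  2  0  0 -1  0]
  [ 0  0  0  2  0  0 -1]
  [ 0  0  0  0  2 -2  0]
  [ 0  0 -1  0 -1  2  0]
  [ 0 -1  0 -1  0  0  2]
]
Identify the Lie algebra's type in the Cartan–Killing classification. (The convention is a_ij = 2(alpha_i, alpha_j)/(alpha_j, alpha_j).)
C_7 (sp(14))

The matrix has rank 7 with 2's on the diagonal. Reading the off-diagonal entries as Dynkin edges (a single edge where a_ij = a_ji = -1; a double or triple edge where a_ij * a_ji = 2 or 3), the diagram is a chain of 7 nodes with a double edge at one end; the terminal node there is the unique long simple root (C_7). One simple-root ordering that puts it in standard form is (alpha_4, alpha_7, alpha_2, alpha_1, alpha_3, alpha_6, alpha_5). So the algebra is type C_7, i.e. sp(14).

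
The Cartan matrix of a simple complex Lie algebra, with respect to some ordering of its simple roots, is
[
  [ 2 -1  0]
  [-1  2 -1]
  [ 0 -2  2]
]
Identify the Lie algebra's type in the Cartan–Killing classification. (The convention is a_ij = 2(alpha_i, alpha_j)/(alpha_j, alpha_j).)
The matrix has rank 3 with 2's on the diagonal. Reading the off-diagonal entries as Dynkin edges (a single edge where a_ij = a_ji = -1; a double or triple edge where a_ij * a_ji = 2 or 3), the diagram is a chain of 3 nodes with a double edge at one end; the terminal node there is the unique long simple root (C_3). One simple-root ordering that puts it in standard form is (alpha_1, alpha_2, alpha_3). So the algebra is type C_3, i.e. sp(6).

C_3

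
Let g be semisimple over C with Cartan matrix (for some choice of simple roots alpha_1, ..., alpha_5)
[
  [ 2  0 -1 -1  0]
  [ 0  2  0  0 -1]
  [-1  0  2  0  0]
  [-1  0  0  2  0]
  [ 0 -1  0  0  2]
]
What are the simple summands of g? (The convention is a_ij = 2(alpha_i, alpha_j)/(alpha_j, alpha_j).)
A_2 (sl(3)) + A_3 (sl(4))

The diagram associated to this matrix has two connected components: the simple roots {alpha_2, alpha_5} form a chain of 2 nodes with single edges (A_2), and {alpha_1, alpha_3, alpha_4} form a chain of 3 nodes with single edges (A_3). A semisimple Lie algebra decomposes uniquely as the direct sum of simple ideals, one per connected component of its Dynkin diagram, so g ≅ A_2 ⊕ A_3 (dimension 8 + 15 = 23).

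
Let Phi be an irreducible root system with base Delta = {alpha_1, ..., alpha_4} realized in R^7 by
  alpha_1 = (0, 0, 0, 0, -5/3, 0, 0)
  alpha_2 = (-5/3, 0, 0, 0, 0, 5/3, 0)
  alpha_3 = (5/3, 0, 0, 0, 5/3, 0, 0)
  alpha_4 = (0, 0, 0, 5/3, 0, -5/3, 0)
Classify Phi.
Compute the Cartan integers a_ij = 2(alpha_i, alpha_j)/(alpha_j, alpha_j); the resulting 4x4 Cartan matrix is
[[2, 0, -1, 0], [0, 2, -1, -1], [-2, -1, 2, 0], [0, -1, 0, 2]].
The roots have two lengths (squared-length ratio 2:1); the short ones are alpha_{1}. The associated Dynkin diagram is a chain of 4 nodes with a double edge at one end; the terminal node there is the unique short simple root (B_4), so the type is B_4 (the algebra so(9)).

B_4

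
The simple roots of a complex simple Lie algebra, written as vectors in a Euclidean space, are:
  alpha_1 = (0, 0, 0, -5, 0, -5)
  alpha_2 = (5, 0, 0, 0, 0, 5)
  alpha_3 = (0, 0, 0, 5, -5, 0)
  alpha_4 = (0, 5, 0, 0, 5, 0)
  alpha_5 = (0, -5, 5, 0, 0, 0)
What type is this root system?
Compute the Cartan integers a_ij = 2(alpha_i, alpha_j)/(alpha_j, alpha_j); the resulting 5x5 Cartan matrix is
[[2, -1, -1, 0, 0], [-1, 2, 0, 0, 0], [-1, 0, 2, -1, 0], [0, 0, -1, 2, -1], [0, 0, 0, -1, 2]].
All simple roots have the same length, so the diagram is simply laced. The associated Dynkin diagram is a chain of 5 nodes with single edges (A_5), so the type is A_5 (the algebra sl(6)).

type A_5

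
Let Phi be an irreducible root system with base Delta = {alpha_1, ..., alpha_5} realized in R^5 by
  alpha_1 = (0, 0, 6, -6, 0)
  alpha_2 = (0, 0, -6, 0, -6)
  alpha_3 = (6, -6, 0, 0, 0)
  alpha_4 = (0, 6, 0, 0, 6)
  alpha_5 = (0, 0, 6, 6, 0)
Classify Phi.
Compute the Cartan integers a_ij = 2(alpha_i, alpha_j)/(alpha_j, alpha_j); the resulting 5x5 Cartan matrix is
[[2, -1, 0, 0, 0], [-1, 2, 0, -1, -1], [0, 0, 2, -1, 0], [0, -1, -1, 2, 0], [0, -1, 0, 0, 2]].
All simple roots have the same length, so the diagram is simply laced. The associated Dynkin diagram is a chain of 3 nodes with a fork of two nodes at one end (D_5), so the type is D_5 (the algebra so(10)).

D5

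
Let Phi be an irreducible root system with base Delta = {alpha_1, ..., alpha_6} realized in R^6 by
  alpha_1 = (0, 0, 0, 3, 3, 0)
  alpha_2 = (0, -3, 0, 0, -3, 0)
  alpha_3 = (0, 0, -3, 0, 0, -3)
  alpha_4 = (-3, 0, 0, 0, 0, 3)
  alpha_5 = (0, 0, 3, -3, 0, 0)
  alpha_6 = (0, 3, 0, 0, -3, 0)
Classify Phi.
type D_6

Compute the Cartan integers a_ij = 2(alpha_i, alpha_j)/(alpha_j, alpha_j); the resulting 6x6 Cartan matrix is
[[2, -1, 0, 0, -1, -1], [-1, 2, 0, 0, 0, 0], [0, 0, 2, -1, -1, 0], [0, 0, -1, 2, 0, 0], [-1, 0, -1, 0, 2, 0], [-1, 0, 0, 0, 0, 2]].
All simple roots have the same length, so the diagram is simply laced. The associated Dynkin diagram is a chain of 4 nodes with a fork of two nodes at one end (D_6), so the type is D_6 (the algebra so(12)).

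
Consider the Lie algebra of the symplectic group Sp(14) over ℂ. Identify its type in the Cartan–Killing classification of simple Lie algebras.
C7

This is sp(14), which has dimension 14(14+1)/2 = 105 and rank 14/2 = 7. In the classification of classical Lie algebras, the symplectic algebra sp(2n) has type C_n; here n = 7, so the Dynkin diagram is a chain of 7 nodes with a double edge at one end; the terminal node there is the unique long simple root (C_7). Hence the type is C_7.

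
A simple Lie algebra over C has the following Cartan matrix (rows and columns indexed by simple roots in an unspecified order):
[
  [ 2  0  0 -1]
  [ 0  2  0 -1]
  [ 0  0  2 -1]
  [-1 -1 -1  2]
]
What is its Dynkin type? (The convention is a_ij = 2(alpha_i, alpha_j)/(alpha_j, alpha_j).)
D_4 (so(8))

The matrix has rank 4 with 2's on the diagonal. Reading the off-diagonal entries as Dynkin edges (a single edge where a_ij = a_ji = -1; a double or triple edge where a_ij * a_ji = 2 or 3), the diagram is a chain of 2 nodes with a fork of two nodes at one end (D_4). One simple-root ordering that puts it in standard form is (alpha_2, alpha_4, alpha_1, alpha_3). So the algebra is type D_4, i.e. so(8).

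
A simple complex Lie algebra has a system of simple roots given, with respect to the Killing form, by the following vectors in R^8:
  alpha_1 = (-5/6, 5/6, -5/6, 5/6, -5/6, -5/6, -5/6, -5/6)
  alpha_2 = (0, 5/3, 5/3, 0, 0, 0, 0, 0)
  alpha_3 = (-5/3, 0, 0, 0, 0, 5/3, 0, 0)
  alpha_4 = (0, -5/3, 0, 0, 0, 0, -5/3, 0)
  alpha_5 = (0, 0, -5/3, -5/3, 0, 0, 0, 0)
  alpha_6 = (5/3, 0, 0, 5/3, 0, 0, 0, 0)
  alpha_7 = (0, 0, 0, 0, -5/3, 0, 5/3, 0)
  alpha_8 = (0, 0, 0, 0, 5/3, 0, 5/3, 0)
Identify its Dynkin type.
type E_8

Compute the Cartan integers a_ij = 2(alpha_i, alpha_j)/(alpha_j, alpha_j); the resulting 8x8 Cartan matrix is
[[2, 0, 0, 0, 0, 0, 0, -1], [0, 2, 0, -1, -1, 0, 0, 0], [0, 0, 2, 0, 0, -1, 0, 0], [0, -1, 0, 2, 0, 0, -1, -1], [0, -1, 0, 0, 2, -1, 0, 0], [0, 0, -1, 0, -1, 2, 0, 0], [0, 0, 0, -1, 0, 0, 2, 0], [-1, 0, 0, -1, 0, 0, 0, 2]].
All simple roots have the same length, so the diagram is simply laced. The associated Dynkin diagram is a chain of 7 nodes with one extra node attached to the third node from one end (E_8), so the type is E_8.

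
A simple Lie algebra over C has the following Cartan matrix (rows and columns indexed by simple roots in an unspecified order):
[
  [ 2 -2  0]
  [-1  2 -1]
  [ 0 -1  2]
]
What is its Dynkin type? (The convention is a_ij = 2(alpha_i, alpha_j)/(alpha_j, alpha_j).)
The matrix has rank 3 with 2's on the diagonal. Reading the off-diagonal entries as Dynkin edges (a single edge where a_ij = a_ji = -1; a double or triple edge where a_ij * a_ji = 2 or 3), the diagram is a chain of 3 nodes with a double edge at one end; the terminal node there is the unique long simple root (C_3). One simple-root ordering that puts it in standard form is (alpha_3, alpha_2, alpha_1). So the algebra is type C_3, i.e. sp(6).

C_3 (sp(6))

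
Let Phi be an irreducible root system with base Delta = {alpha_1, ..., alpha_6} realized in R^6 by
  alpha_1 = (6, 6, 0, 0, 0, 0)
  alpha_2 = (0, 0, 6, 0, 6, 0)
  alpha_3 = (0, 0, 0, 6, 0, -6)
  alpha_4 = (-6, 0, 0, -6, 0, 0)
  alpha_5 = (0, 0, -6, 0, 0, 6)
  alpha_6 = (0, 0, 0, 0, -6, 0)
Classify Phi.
Compute the Cartan integers a_ij = 2(alpha_i, alpha_j)/(alpha_j, alpha_j); the resulting 6x6 Cartan matrix is
[[2, 0, 0, -1, 0, 0], [0, 2, 0, 0, -1, -2], [0, 0, 2, -1, -1, 0], [-1, 0, -1, 2, 0, 0], [0, -1, -1, 0, 2, 0], [0, -1, 0, 0, 0, 2]].
The roots have two lengths (squared-length ratio 2:1); the short ones are alpha_{6}. The associated Dynkin diagram is a chain of 6 nodes with a double edge at one end; the terminal node there is the unique short simple root (B_6), so the type is B_6 (the algebra so(13)).

type B_6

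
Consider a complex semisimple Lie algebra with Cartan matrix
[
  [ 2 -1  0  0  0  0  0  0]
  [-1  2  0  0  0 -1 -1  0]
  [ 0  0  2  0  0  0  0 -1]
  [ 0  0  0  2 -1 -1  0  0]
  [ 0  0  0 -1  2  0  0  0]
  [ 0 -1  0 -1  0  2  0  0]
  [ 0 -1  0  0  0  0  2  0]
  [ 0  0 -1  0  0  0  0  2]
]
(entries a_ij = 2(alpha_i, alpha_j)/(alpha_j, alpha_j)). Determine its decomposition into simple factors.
A_2 (sl(3)) + D_6 (so(12))

The diagram associated to this matrix has two connected components: the simple roots {alpha_3, alpha_8} form a chain of 2 nodes with single edges (A_2), and {alpha_1, alpha_2, alpha_4, alpha_5, alpha_6, alpha_7} form a chain of 4 nodes with a fork of two nodes at one end (D_6). A semisimple Lie algebra decomposes uniquely as the direct sum of simple ideals, one per connected component of its Dynkin diagram, so g ≅ A_2 ⊕ D_6 (dimension 8 + 66 = 74).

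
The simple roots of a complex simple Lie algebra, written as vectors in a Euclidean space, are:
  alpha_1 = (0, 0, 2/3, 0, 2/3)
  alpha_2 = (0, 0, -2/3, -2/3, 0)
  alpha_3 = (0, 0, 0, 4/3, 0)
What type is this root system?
Compute the Cartan integers a_ij = 2(alpha_i, alpha_j)/(alpha_j, alpha_j); the resulting 3x3 Cartan matrix is
[[2, -1, 0], [-1, 2, -1], [0, -2, 2]].
The roots have two lengths (squared-length ratio 2:1); the short ones are alpha_{1,2}. The associated Dynkin diagram is a chain of 3 nodes with a double edge at one end; the terminal node there is the unique long simple root (C_3), so the type is C_3 (the algebra sp(6)).

C_3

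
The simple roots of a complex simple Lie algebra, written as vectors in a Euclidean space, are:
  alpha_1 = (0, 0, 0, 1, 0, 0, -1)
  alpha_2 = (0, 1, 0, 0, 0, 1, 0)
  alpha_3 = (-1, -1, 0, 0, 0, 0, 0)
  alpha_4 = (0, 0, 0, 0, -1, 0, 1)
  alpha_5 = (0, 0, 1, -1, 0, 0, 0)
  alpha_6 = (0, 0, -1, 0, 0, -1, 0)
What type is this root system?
Compute the Cartan integers a_ij = 2(alpha_i, alpha_j)/(alpha_j, alpha_j); the resulting 6x6 Cartan matrix is
[[2, 0, 0, -1, -1, 0], [0, 2, -1, 0, 0, -1], [0, -1, 2, 0, 0, 0], [-1, 0, 0, 2, 0, 0], [-1, 0, 0, 0, 2, -1], [0, -1, 0, 0, -1, 2]].
All simple roots have the same length, so the diagram is simply laced. The associated Dynkin diagram is a chain of 6 nodes with single edges (A_6), so the type is A_6 (the algebra sl(7)).

A_6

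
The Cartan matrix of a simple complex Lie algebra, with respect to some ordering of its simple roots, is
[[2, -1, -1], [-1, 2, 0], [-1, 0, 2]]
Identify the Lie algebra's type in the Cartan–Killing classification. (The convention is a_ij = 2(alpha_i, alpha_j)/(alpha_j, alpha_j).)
The matrix has rank 3 with 2's on the diagonal. Reading the off-diagonal entries as Dynkin edges (a single edge where a_ij = a_ji = -1; a double or triple edge where a_ij * a_ji = 2 or 3), the diagram is a chain of 3 nodes with single edges (A_3). One simple-root ordering that puts it in standard form is (alpha_3, alpha_1, alpha_2). So the algebra is type A_3, i.e. sl(4).

A3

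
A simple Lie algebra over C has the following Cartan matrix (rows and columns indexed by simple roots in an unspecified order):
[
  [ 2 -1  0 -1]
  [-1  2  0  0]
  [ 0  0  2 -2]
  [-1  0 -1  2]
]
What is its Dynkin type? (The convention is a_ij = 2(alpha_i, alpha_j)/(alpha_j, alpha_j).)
The matrix has rank 4 with 2's on the diagonal. Reading the off-diagonal entries as Dynkin edges (a single edge where a_ij = a_ji = -1; a double or triple edge where a_ij * a_ji = 2 or 3), the diagram is a chain of 4 nodes with a double edge at one end; the terminal node there is the unique long simple root (C_4). One simple-root ordering that puts it in standard form is (alpha_2, alpha_1, alpha_4, alpha_3). So the algebra is type C_4, i.e. sp(8).

type C_4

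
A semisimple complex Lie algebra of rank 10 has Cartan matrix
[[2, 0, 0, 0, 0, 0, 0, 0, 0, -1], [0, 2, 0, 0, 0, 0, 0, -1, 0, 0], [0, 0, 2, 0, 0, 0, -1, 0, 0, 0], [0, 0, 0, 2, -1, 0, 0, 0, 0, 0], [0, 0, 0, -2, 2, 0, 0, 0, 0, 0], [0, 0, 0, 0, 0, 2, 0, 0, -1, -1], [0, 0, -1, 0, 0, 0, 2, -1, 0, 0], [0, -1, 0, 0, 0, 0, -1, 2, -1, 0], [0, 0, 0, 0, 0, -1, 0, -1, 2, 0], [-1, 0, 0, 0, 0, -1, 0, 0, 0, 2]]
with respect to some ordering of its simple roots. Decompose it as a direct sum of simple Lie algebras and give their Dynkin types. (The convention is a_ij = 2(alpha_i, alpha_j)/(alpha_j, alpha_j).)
The diagram associated to this matrix has two connected components: the simple roots {alpha_4, alpha_5} form a chain of 2 nodes with a double edge at one end; the terminal node there is the unique short simple root (B_2), and {alpha_1, alpha_2, alpha_3, alpha_6, alpha_7, alpha_8, alpha_9, alpha_10} form a chain of 7 nodes with one extra node attached to the third node from one end (E_8). A semisimple Lie algebra decomposes uniquely as the direct sum of simple ideals, one per connected component of its Dynkin diagram, so g ≅ B_2 ⊕ E_8 (dimension 10 + 248 = 258).

B_2 ⊕ E_8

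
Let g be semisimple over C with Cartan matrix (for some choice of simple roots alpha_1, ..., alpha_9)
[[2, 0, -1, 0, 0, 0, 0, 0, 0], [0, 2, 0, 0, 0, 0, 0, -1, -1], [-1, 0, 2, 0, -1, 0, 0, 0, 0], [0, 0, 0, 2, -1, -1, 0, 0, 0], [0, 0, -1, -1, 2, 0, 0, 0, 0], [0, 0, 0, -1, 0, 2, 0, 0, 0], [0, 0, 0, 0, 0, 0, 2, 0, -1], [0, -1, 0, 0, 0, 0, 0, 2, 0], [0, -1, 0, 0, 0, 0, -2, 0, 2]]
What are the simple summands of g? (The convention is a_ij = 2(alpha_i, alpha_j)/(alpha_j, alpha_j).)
The diagram associated to this matrix has two connected components: the simple roots {alpha_1, alpha_3, alpha_4, alpha_5, alpha_6} form a chain of 5 nodes with single edges (A_5), and {alpha_2, alpha_7, alpha_8, alpha_9} form a chain of 4 nodes with a double edge at one end; the terminal node there is the unique short simple root (B_4). A semisimple Lie algebra decomposes uniquely as the direct sum of simple ideals, one per connected component of its Dynkin diagram, so g ≅ A_5 ⊕ B_4 (dimension 35 + 36 = 71).

A_5 ⊕ B_4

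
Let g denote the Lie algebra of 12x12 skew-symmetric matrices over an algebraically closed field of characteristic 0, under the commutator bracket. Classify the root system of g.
This is so(12) with 12 even, which has dimension 12(12-1)/2 = 66 and rank 12/2 = 6. In the classification of classical Lie algebras, the orthogonal algebra so(2n) in an even number of variables has type D_n; here n = 6, so the Dynkin diagram is a chain of 4 nodes with a fork of two nodes at one end (D_6). Hence the type is D_6.

D_6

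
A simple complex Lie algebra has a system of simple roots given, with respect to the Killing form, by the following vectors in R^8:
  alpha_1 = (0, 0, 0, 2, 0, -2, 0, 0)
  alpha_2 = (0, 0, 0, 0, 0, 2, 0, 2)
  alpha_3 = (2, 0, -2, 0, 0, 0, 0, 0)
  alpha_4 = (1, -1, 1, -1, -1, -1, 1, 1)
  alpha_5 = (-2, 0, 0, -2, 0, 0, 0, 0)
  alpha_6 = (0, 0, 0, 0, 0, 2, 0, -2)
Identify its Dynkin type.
type E_6

Compute the Cartan integers a_ij = 2(alpha_i, alpha_j)/(alpha_j, alpha_j); the resulting 6x6 Cartan matrix is
[[2, -1, 0, 0, -1, -1], [-1, 2, 0, 0, 0, 0], [0, 0, 2, 0, -1, 0], [0, 0, 0, 2, 0, -1], [-1, 0, -1, 0, 2, 0], [-1, 0, 0, -1, 0, 2]].
All simple roots have the same length, so the diagram is simply laced. The associated Dynkin diagram is a chain of 5 nodes with one extra node attached to the third node from one end (E_6), so the type is E_6.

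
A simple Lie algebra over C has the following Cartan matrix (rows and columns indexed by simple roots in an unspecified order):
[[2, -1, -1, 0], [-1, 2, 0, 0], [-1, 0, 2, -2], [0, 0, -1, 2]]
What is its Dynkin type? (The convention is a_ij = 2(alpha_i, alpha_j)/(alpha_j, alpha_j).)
B4

The matrix has rank 4 with 2's on the diagonal. Reading the off-diagonal entries as Dynkin edges (a single edge where a_ij = a_ji = -1; a double or triple edge where a_ij * a_ji = 2 or 3), the diagram is a chain of 4 nodes with a double edge at one end; the terminal node there is the unique short simple root (B_4). One simple-root ordering that puts it in standard form is (alpha_2, alpha_1, alpha_3, alpha_4). So the algebra is type B_4, i.e. so(9).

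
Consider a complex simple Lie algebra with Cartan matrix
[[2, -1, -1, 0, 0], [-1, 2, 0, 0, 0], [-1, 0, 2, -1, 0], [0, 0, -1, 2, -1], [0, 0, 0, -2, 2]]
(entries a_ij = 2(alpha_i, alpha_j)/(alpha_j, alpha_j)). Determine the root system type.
The matrix has rank 5 with 2's on the diagonal. Reading the off-diagonal entries as Dynkin edges (a single edge where a_ij = a_ji = -1; a double or triple edge where a_ij * a_ji = 2 or 3), the diagram is a chain of 5 nodes with a double edge at one end; the terminal node there is the unique long simple root (C_5). One simple-root ordering that puts it in standard form is (alpha_2, alpha_1, alpha_3, alpha_4, alpha_5). So the algebra is type C_5, i.e. sp(10).

C_5 (sp(10))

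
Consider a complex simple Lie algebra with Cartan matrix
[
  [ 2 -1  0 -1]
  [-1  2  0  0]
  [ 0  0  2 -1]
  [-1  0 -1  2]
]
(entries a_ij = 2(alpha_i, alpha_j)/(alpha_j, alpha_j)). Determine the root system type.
type A_4

The matrix has rank 4 with 2's on the diagonal. Reading the off-diagonal entries as Dynkin edges (a single edge where a_ij = a_ji = -1; a double or triple edge where a_ij * a_ji = 2 or 3), the diagram is a chain of 4 nodes with single edges (A_4). One simple-root ordering that puts it in standard form is (alpha_2, alpha_1, alpha_4, alpha_3). So the algebra is type A_4, i.e. sl(5).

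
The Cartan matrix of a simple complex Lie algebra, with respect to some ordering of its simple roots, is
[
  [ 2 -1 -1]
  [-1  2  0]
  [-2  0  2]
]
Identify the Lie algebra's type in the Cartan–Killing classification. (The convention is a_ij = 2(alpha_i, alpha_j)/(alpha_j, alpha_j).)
C_3

The matrix has rank 3 with 2's on the diagonal. Reading the off-diagonal entries as Dynkin edges (a single edge where a_ij = a_ji = -1; a double or triple edge where a_ij * a_ji = 2 or 3), the diagram is a chain of 3 nodes with a double edge at one end; the terminal node there is the unique long simple root (C_3). One simple-root ordering that puts it in standard form is (alpha_2, alpha_1, alpha_3). So the algebra is type C_3, i.e. sp(6).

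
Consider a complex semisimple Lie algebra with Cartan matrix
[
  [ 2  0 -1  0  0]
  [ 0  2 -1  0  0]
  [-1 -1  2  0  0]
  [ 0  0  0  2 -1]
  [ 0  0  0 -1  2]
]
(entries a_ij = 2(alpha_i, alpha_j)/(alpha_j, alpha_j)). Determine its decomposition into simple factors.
type A_2 + type A_3

The diagram associated to this matrix has two connected components: the simple roots {alpha_4, alpha_5} form a chain of 2 nodes with single edges (A_2), and {alpha_1, alpha_2, alpha_3} form a chain of 3 nodes with single edges (A_3). A semisimple Lie algebra decomposes uniquely as the direct sum of simple ideals, one per connected component of its Dynkin diagram, so g ≅ A_2 ⊕ A_3 (dimension 8 + 15 = 23).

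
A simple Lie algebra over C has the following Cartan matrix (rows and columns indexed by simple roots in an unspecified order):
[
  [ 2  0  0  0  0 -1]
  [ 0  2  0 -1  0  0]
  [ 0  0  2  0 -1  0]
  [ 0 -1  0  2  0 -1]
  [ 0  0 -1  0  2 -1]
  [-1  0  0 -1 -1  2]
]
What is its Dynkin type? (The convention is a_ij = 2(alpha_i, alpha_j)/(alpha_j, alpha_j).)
The matrix has rank 6 with 2's on the diagonal. Reading the off-diagonal entries as Dynkin edges (a single edge where a_ij = a_ji = -1; a double or triple edge where a_ij * a_ji = 2 or 3), the diagram is a chain of 5 nodes with one extra node attached to the third node from one end (E_6). One simple-root ordering that puts it in standard form is (alpha_2, alpha_1, alpha_4, alpha_6, alpha_5, alpha_3). So the algebra is type E_6.

E6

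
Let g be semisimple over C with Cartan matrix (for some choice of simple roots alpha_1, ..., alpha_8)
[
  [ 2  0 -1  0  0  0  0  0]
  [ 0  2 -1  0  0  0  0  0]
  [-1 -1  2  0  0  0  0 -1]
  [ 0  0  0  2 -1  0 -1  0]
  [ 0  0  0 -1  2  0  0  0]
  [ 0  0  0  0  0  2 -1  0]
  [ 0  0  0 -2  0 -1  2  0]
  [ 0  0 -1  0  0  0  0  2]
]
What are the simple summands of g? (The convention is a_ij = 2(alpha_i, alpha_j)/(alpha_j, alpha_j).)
The diagram associated to this matrix has two connected components: the simple roots {alpha_1, alpha_2, alpha_3, alpha_8} form a chain of 2 nodes with a fork of two nodes at one end (D_4), and {alpha_4, alpha_5, alpha_6, alpha_7} form a chain of 4 nodes with a double edge between the middle two (F_4). A semisimple Lie algebra decomposes uniquely as the direct sum of simple ideals, one per connected component of its Dynkin diagram, so g ≅ D_4 ⊕ F_4 (dimension 28 + 52 = 80).

type D_4 + type F_4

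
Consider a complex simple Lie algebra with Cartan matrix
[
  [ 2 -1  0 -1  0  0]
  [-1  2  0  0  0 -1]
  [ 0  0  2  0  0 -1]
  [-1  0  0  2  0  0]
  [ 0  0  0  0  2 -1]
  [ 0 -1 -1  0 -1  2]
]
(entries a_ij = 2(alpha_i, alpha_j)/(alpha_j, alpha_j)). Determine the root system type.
D_6 (so(12))

The matrix has rank 6 with 2's on the diagonal. Reading the off-diagonal entries as Dynkin edges (a single edge where a_ij = a_ji = -1; a double or triple edge where a_ij * a_ji = 2 or 3), the diagram is a chain of 4 nodes with a fork of two nodes at one end (D_6). One simple-root ordering that puts it in standard form is (alpha_4, alpha_1, alpha_2, alpha_6, alpha_3, alpha_5). So the algebra is type D_6, i.e. so(12).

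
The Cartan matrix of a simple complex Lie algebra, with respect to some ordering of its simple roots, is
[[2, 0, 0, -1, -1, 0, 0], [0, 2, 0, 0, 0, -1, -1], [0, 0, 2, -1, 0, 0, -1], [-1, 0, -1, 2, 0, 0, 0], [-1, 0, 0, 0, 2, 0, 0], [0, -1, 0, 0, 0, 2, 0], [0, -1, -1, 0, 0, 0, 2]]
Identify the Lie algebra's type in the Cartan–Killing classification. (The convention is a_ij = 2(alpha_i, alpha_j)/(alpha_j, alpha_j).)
type A_7

The matrix has rank 7 with 2's on the diagonal. Reading the off-diagonal entries as Dynkin edges (a single edge where a_ij = a_ji = -1; a double or triple edge where a_ij * a_ji = 2 or 3), the diagram is a chain of 7 nodes with single edges (A_7). One simple-root ordering that puts it in standard form is (alpha_5, alpha_1, alpha_4, alpha_3, alpha_7, alpha_2, alpha_6). So the algebra is type A_7, i.e. sl(8).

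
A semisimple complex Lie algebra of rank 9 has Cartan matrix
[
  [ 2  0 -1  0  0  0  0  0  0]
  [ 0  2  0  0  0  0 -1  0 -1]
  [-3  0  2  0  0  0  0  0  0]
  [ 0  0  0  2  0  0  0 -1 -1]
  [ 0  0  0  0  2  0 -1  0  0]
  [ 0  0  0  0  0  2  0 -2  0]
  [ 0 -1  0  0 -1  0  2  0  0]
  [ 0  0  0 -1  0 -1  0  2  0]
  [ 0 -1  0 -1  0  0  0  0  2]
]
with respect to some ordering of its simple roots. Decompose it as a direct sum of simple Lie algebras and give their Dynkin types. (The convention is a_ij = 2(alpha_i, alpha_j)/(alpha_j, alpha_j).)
type C_7 ⊕ type G_2

The diagram associated to this matrix has two connected components: the simple roots {alpha_2, alpha_4, alpha_5, alpha_6, alpha_7, alpha_8, alpha_9} form a chain of 7 nodes with a double edge at one end; the terminal node there is the unique long simple root (C_7), and {alpha_1, alpha_3} form two nodes joined by a triple edge (G_2). A semisimple Lie algebra decomposes uniquely as the direct sum of simple ideals, one per connected component of its Dynkin diagram, so g ≅ C_7 ⊕ G_2 (dimension 105 + 14 = 119).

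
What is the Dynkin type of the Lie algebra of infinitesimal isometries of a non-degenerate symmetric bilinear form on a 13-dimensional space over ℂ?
This is so(13) with 13 odd, which has dimension 13(13-1)/2 = 78 and rank (13-1)/2 = 6. In the classification of classical Lie algebras, the orthogonal algebra so(2n+1) in an odd number of variables has type B_n; here n = 6, so the Dynkin diagram is a chain of 6 nodes with a double edge at one end; the terminal node there is the unique short simple root (B_6). Hence the type is B_6.

type B_6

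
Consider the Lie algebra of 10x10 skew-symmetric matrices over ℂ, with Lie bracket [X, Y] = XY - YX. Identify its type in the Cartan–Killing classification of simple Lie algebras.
This is so(10) with 10 even, which has dimension 10(10-1)/2 = 45 and rank 10/2 = 5. In the classification of classical Lie algebras, the orthogonal algebra so(2n) in an even number of variables has type D_n; here n = 5, so the Dynkin diagram is a chain of 3 nodes with a fork of two nodes at one end (D_5). Hence the type is D_5.

D_5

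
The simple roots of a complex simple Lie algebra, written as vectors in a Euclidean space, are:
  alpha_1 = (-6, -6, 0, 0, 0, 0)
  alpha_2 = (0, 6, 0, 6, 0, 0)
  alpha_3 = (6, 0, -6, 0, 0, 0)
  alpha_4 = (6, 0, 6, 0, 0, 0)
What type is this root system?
type D_4

Compute the Cartan integers a_ij = 2(alpha_i, alpha_j)/(alpha_j, alpha_j); the resulting 4x4 Cartan matrix is
[[2, -1, -1, -1], [-1, 2, 0, 0], [-1, 0, 2, 0], [-1, 0, 0, 2]].
All simple roots have the same length, so the diagram is simply laced. The associated Dynkin diagram is a chain of 2 nodes with a fork of two nodes at one end (D_4), so the type is D_4 (the algebra so(8)).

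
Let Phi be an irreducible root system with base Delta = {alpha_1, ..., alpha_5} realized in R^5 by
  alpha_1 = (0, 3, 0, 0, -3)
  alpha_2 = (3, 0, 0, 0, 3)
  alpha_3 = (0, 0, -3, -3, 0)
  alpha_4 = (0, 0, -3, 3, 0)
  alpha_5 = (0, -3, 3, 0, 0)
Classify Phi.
D5

Compute the Cartan integers a_ij = 2(alpha_i, alpha_j)/(alpha_j, alpha_j); the resulting 5x5 Cartan matrix is
[[2, -1, 0, 0, -1], [-1, 2, 0, 0, 0], [0, 0, 2, 0, -1], [0, 0, 0, 2, -1], [-1, 0, -1, -1, 2]].
All simple roots have the same length, so the diagram is simply laced. The associated Dynkin diagram is a chain of 3 nodes with a fork of two nodes at one end (D_5), so the type is D_5 (the algebra so(10)).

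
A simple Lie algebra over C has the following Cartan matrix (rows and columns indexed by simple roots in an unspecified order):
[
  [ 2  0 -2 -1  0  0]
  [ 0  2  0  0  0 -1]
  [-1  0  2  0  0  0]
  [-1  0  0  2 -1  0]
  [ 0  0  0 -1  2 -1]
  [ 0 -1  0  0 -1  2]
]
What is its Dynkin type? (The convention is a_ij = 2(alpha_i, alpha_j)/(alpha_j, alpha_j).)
The matrix has rank 6 with 2's on the diagonal. Reading the off-diagonal entries as Dynkin edges (a single edge where a_ij = a_ji = -1; a double or triple edge where a_ij * a_ji = 2 or 3), the diagram is a chain of 6 nodes with a double edge at one end; the terminal node there is the unique short simple root (B_6). One simple-root ordering that puts it in standard form is (alpha_2, alpha_6, alpha_5, alpha_4, alpha_1, alpha_3). So the algebra is type B_6, i.e. so(13).

B6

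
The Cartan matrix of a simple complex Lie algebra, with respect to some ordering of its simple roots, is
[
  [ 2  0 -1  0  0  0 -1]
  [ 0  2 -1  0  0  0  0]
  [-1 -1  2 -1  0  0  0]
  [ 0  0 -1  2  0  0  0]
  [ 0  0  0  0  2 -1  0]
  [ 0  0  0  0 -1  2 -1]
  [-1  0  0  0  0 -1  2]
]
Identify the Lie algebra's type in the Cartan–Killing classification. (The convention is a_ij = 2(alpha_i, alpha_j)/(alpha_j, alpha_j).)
The matrix has rank 7 with 2's on the diagonal. Reading the off-diagonal entries as Dynkin edges (a single edge where a_ij = a_ji = -1; a double or triple edge where a_ij * a_ji = 2 or 3), the diagram is a chain of 5 nodes with a fork of two nodes at one end (D_7). One simple-root ordering that puts it in standard form is (alpha_5, alpha_6, alpha_7, alpha_1, alpha_3, alpha_2, alpha_4). So the algebra is type D_7, i.e. so(14).

D_7 (so(14))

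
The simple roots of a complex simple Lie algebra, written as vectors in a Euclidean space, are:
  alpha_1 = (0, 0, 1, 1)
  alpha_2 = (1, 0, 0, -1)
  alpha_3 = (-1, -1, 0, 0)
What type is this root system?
A_3 (sl(4))

Compute the Cartan integers a_ij = 2(alpha_i, alpha_j)/(alpha_j, alpha_j); the resulting 3x3 Cartan matrix is
[[2, -1, 0], [-1, 2, -1], [0, -1, 2]].
All simple roots have the same length, so the diagram is simply laced. The associated Dynkin diagram is a chain of 3 nodes with single edges (A_3), so the type is A_3 (the algebra sl(4)).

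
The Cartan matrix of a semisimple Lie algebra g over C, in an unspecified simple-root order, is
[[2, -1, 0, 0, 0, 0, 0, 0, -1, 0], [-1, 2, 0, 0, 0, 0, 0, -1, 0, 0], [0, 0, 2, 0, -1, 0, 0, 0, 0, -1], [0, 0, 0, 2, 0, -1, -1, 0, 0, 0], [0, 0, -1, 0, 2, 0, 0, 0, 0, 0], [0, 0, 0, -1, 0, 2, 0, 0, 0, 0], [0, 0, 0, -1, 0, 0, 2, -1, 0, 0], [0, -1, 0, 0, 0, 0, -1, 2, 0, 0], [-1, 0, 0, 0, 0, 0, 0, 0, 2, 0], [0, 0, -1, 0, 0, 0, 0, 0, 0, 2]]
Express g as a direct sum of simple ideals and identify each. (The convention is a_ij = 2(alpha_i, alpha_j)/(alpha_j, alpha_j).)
A_3 ⊕ A_7

The diagram associated to this matrix has two connected components: the simple roots {alpha_3, alpha_5, alpha_10} form a chain of 3 nodes with single edges (A_3), and {alpha_1, alpha_2, alpha_4, alpha_6, alpha_7, alpha_8, alpha_9} form a chain of 7 nodes with single edges (A_7). A semisimple Lie algebra decomposes uniquely as the direct sum of simple ideals, one per connected component of its Dynkin diagram, so g ≅ A_3 ⊕ A_7 (dimension 15 + 63 = 78).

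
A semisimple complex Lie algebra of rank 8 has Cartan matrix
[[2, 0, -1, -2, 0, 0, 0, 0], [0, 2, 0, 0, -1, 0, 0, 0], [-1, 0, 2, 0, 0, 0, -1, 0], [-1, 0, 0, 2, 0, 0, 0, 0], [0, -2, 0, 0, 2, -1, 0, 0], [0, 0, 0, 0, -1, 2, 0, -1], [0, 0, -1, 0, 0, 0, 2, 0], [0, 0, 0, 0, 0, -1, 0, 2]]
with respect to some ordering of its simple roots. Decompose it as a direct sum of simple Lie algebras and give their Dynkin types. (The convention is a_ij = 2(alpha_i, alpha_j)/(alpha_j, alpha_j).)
B_4 + B_4

The diagram associated to this matrix has two connected components: the simple roots {alpha_2, alpha_5, alpha_6, alpha_8} form a chain of 4 nodes with a double edge at one end; the terminal node there is the unique short simple root (B_4), and {alpha_1, alpha_3, alpha_4, alpha_7} form a chain of 4 nodes with a double edge at one end; the terminal node there is the unique short simple root (B_4). A semisimple Lie algebra decomposes uniquely as the direct sum of simple ideals, one per connected component of its Dynkin diagram, so g ≅ B_4 ⊕ B_4 (dimension 36 + 36 = 72).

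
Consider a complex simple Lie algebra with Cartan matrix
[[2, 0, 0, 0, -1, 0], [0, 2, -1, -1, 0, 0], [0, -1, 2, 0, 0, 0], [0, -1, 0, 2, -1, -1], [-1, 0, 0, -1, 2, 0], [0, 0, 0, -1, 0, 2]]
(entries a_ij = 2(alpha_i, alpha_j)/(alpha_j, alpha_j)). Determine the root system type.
The matrix has rank 6 with 2's on the diagonal. Reading the off-diagonal entries as Dynkin edges (a single edge where a_ij = a_ji = -1; a double or triple edge where a_ij * a_ji = 2 or 3), the diagram is a chain of 5 nodes with one extra node attached to the third node from one end (E_6). One simple-root ordering that puts it in standard form is (alpha_3, alpha_6, alpha_2, alpha_4, alpha_5, alpha_1). So the algebra is type E_6.

E_6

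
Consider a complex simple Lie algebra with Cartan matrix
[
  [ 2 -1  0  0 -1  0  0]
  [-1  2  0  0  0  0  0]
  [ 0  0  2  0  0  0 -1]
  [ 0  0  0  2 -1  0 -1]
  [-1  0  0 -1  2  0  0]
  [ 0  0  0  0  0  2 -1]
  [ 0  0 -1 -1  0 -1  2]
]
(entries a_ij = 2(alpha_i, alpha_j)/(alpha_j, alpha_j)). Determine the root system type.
D_7

The matrix has rank 7 with 2's on the diagonal. Reading the off-diagonal entries as Dynkin edges (a single edge where a_ij = a_ji = -1; a double or triple edge where a_ij * a_ji = 2 or 3), the diagram is a chain of 5 nodes with a fork of two nodes at one end (D_7). One simple-root ordering that puts it in standard form is (alpha_2, alpha_1, alpha_5, alpha_4, alpha_7, alpha_6, alpha_3). So the algebra is type D_7, i.e. so(14).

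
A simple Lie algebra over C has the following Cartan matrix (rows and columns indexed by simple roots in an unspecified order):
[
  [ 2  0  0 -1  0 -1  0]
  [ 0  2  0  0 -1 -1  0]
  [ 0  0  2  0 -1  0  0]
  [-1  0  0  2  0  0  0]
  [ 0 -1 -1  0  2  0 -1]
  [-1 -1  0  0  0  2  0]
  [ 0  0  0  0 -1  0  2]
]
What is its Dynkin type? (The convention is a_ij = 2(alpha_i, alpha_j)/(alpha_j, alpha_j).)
The matrix has rank 7 with 2's on the diagonal. Reading the off-diagonal entries as Dynkin edges (a single edge where a_ij = a_ji = -1; a double or triple edge where a_ij * a_ji = 2 or 3), the diagram is a chain of 5 nodes with a fork of two nodes at one end (D_7). One simple-root ordering that puts it in standard form is (alpha_4, alpha_1, alpha_6, alpha_2, alpha_5, alpha_7, alpha_3). So the algebra is type D_7, i.e. so(14).

D_7 (so(14))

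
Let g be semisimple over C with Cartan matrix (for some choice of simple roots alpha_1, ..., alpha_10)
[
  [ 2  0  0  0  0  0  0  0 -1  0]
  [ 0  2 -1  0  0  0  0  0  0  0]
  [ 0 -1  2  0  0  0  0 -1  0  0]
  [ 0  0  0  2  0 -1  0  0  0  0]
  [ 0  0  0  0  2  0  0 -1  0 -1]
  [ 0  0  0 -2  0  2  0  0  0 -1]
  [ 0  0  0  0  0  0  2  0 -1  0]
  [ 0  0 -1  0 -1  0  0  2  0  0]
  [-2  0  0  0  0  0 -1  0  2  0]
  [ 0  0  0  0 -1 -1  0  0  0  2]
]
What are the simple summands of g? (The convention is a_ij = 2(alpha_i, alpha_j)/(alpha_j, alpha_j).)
type B_3 ⊕ type B_7

The diagram associated to this matrix has two connected components: the simple roots {alpha_1, alpha_7, alpha_9} form a chain of 3 nodes with a double edge at one end; the terminal node there is the unique short simple root (B_3), and {alpha_2, alpha_3, alpha_4, alpha_5, alpha_6, alpha_8, alpha_10} form a chain of 7 nodes with a double edge at one end; the terminal node there is the unique short simple root (B_7). A semisimple Lie algebra decomposes uniquely as the direct sum of simple ideals, one per connected component of its Dynkin diagram, so g ≅ B_3 ⊕ B_7 (dimension 21 + 105 = 126).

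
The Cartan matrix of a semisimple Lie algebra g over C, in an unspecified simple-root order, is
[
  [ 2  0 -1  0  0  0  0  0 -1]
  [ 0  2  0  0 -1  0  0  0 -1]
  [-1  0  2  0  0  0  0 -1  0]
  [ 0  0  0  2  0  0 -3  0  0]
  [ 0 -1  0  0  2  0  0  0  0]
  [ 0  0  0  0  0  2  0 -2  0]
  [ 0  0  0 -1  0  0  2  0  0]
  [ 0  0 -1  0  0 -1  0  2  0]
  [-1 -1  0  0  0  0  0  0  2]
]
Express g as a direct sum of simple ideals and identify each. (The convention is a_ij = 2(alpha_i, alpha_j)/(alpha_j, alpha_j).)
C_7 (sp(14)) ⊕ G_2

The diagram associated to this matrix has two connected components: the simple roots {alpha_1, alpha_2, alpha_3, alpha_5, alpha_6, alpha_8, alpha_9} form a chain of 7 nodes with a double edge at one end; the terminal node there is the unique long simple root (C_7), and {alpha_4, alpha_7} form two nodes joined by a triple edge (G_2). A semisimple Lie algebra decomposes uniquely as the direct sum of simple ideals, one per connected component of its Dynkin diagram, so g ≅ C_7 ⊕ G_2 (dimension 105 + 14 = 119).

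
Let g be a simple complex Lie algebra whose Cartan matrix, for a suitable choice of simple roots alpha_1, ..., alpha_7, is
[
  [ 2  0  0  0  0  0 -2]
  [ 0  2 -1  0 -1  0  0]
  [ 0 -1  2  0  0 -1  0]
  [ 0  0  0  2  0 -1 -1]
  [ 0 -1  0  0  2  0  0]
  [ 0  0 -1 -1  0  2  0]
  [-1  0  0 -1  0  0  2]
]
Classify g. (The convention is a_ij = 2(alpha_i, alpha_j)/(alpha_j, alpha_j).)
The matrix has rank 7 with 2's on the diagonal. Reading the off-diagonal entries as Dynkin edges (a single edge where a_ij = a_ji = -1; a double or triple edge where a_ij * a_ji = 2 or 3), the diagram is a chain of 7 nodes with a double edge at one end; the terminal node there is the unique long simple root (C_7). One simple-root ordering that puts it in standard form is (alpha_5, alpha_2, alpha_3, alpha_6, alpha_4, alpha_7, alpha_1). So the algebra is type C_7, i.e. sp(14).

type C_7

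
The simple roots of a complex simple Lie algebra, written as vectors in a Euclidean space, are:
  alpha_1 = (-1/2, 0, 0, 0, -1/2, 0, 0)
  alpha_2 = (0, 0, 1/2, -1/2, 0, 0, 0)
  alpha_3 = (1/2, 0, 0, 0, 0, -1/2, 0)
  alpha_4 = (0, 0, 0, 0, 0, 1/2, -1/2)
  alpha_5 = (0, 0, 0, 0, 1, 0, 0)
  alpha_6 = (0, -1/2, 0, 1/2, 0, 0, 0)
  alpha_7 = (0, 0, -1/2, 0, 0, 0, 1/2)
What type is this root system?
Compute the Cartan integers a_ij = 2(alpha_i, alpha_j)/(alpha_j, alpha_j); the resulting 7x7 Cartan matrix is
[[2, 0, -1, 0, -1, 0, 0], [0, 2, 0, 0, 0, -1, -1], [-1, 0, 2, -1, 0, 0, 0], [0, 0, -1, 2, 0, 0, -1], [-2, 0, 0, 0, 2, 0, 0], [0, -1, 0, 0, 0, 2, 0], [0, -1, 0, -1, 0, 0, 2]].
The roots have two lengths (squared-length ratio 2:1); the short ones are alpha_{1,2,3,4,6,7}. The associated Dynkin diagram is a chain of 7 nodes with a double edge at one end; the terminal node there is the unique long simple root (C_7), so the type is C_7 (the algebra sp(14)).

C_7 (sp(14))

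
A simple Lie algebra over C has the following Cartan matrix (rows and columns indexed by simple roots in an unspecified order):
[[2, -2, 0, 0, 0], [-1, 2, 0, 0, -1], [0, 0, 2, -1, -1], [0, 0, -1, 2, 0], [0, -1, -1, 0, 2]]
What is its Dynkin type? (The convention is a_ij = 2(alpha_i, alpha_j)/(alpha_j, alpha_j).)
C5

The matrix has rank 5 with 2's on the diagonal. Reading the off-diagonal entries as Dynkin edges (a single edge where a_ij = a_ji = -1; a double or triple edge where a_ij * a_ji = 2 or 3), the diagram is a chain of 5 nodes with a double edge at one end; the terminal node there is the unique long simple root (C_5). One simple-root ordering that puts it in standard form is (alpha_4, alpha_3, alpha_5, alpha_2, alpha_1). So the algebra is type C_5, i.e. sp(10).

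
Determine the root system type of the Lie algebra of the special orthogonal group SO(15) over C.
This is so(15) with 15 odd, which has dimension 15(15-1)/2 = 105 and rank (15-1)/2 = 7. In the classification of classical Lie algebras, the orthogonal algebra so(2n+1) in an odd number of variables has type B_n; here n = 7, so the Dynkin diagram is a chain of 7 nodes with a double edge at one end; the terminal node there is the unique short simple root (B_7). Hence the type is B_7.

B_7 (so(15))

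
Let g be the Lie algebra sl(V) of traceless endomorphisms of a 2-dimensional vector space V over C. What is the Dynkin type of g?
This is sl(2), which has dimension 2^2 - 1 = 3 and rank 2 - 1 = 1 (a Cartan subalgebra is the diagonal traceless matrices). In the classification of classical Lie algebras, the special linear algebra sl(n+1) has type A_n; here n = 1, so the Dynkin diagram is a chain of 1 nodes with single edges (A_1). Hence the type is A_1.

type A_1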